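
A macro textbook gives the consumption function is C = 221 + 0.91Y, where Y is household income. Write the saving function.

S = Y − C = Y − (221 + 0.91Y) = -221 + (1 − 0.91)Y

S = -221 + 0.09Y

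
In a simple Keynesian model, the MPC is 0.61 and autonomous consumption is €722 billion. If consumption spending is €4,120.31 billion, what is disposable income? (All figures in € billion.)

722 + 0.61Y = 4120.31
0.61Y = 3398.31, so Y = 3398.31/0.61 = 5571

Y = 5571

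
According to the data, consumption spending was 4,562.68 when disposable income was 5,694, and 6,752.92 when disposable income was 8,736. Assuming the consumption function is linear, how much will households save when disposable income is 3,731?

S = 581.68

MPC = (6752.92 − 4562.68)/(8736 − 5694) = 2190.24/3042 = 0.72
a = 4562.68 − 0.72(5694) = 4562.68 − 4099.68 = 463
C = 463 + 0.72(3731) = 3149.32
S = 3731 − 3149.32 = 581.68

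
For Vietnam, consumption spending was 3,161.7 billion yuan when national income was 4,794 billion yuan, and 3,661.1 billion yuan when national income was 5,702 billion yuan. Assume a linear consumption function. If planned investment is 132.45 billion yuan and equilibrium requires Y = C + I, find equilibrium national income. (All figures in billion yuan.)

MPC = (3661.1 − 3161.7)/(5702 − 4794) = 499.4/908 = 0.55
a = 3161.7 − 0.55(4794) = 525
Equilibrium: Y = 525 + 0.55Y + 132.45
0.45Y = 657.45, so Y = 657.45/0.45 = 1461

Y = 1461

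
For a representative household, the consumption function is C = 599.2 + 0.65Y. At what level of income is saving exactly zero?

At break-even, C = Y: 599.2 + 0.65Y = Y
0.35Y = 599.2, so Y = 599.2/0.35 = 1712

Y = 1712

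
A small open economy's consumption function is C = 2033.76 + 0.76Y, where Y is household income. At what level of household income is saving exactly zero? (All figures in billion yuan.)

At break-even, C = Y: 2033.76 + 0.76Y = Y
0.24Y = 2033.76, so Y = 2033.76/0.24 = 8474

Y = 8474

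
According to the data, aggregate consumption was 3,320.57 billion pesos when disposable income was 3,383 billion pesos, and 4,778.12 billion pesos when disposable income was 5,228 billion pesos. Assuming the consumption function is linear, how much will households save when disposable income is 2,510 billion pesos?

MPC = (4778.12 − 3320.57)/(5228 − 3383) = 1457.55/1845 = 0.79
a = 3320.57 − 0.79(3383) = 3320.57 − 2672.57 = 648
C = 648 + 0.79(2510) = 2630.9
S = 2510 − 2630.9 = -120.9

S = -120.9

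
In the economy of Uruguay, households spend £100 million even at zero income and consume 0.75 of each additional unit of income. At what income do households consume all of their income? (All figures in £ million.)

At break-even, C = Y: 100 + 0.75Y = Y
0.25Y = 100, so Y = 100/0.25 = 400

Y = 400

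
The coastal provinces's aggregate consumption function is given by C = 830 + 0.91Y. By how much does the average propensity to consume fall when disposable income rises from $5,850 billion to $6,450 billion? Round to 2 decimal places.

ΔAPC = 0.01

At Y = 5850: C = 830 + 0.91(5850) = 6153.5, APC = 6153.5/5850 = 1.052
At Y = 6450: C = 6699.5, APC = 6699.5/6450 = 1.039
Fall in APC = 1.052 − 1.039 = 0.013 ≈ 0.01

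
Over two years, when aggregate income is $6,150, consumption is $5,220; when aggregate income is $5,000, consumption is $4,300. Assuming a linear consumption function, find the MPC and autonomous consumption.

MPC = 0.8; a = 300

MPC = ΔC/ΔY = (5220 − 4300)/(6150 − 5000) = 920/1150 = 0.8
a = C − MPC·Y = 4300 − 0.8(5000) = 4300 − 4000 = 300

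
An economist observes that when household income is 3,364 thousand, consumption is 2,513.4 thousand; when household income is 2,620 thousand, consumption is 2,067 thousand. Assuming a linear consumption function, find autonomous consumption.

a = 495

MPC = ΔC/ΔY = (2513.4 − 2067)/(3364 − 2620) = 446.4/744 = 0.6
a = C − MPC·Y = 2067 − 0.6(2620) = 2067 − 1572 = 495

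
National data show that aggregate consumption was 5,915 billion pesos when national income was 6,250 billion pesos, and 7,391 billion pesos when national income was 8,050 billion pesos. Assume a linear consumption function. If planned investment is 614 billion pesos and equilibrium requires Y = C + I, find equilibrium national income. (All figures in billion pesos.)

MPC = (7391 − 5915)/(8050 − 6250) = 1476/1800 = 0.82
a = 5915 − 0.82(6250) = 790
Equilibrium: Y = 790 + 0.82Y + 614
0.18Y = 1404, so Y = 1404/0.18 = 7800

Y = 7800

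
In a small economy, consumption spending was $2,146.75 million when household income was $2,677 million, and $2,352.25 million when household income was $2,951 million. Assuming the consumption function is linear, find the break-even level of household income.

Y = 556

MPC = (2352.25 − 2146.75)/(2951 − 2677) = 205.5/274 = 0.75
a = 2146.75 − 0.75(2677) = 2146.75 − 2007.75 = 139
Break-even: Y = a/(1−MPC) = 139/0.25 = 556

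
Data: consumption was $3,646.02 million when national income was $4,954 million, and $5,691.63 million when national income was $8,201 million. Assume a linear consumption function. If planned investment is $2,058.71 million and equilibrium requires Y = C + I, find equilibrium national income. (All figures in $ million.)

Y = 6983

MPC = (5691.63 − 3646.02)/(8201 − 4954) = 2045.61/3247 = 0.63
a = 3646.02 − 0.63(4954) = 525
Equilibrium: Y = 525 + 0.63Y + 2058.71
0.37Y = 2583.71, so Y = 2583.71/0.37 = 6983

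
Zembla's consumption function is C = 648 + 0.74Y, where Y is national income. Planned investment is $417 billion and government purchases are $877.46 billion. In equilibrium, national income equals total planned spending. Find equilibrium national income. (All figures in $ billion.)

Y = 7471

Y = C + I + G = 648 + 0.74Y + 417 + 877.46
Y − 0.74Y = 1942.46
0.26Y = 1942.46, so Y = 1942.46/0.26 = 7471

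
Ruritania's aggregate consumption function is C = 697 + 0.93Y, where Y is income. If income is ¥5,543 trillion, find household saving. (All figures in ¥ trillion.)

S = -308.99

C = 697 + 0.93(5543) = 697 + 5154.99 = 5851.99
S = Y − C = 5543 − 5851.99 = -308.99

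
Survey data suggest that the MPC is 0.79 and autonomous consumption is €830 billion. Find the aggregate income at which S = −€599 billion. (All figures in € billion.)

S = Y − C = -830 + 0.21Y
-830 + 0.21Y = -599, so 0.21Y = 231 and Y = 1100

Y = 1100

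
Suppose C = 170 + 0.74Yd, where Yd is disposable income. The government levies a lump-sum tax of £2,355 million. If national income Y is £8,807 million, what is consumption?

C = 4944.48

Yd = Y − T = 8807 − 2355 = 6452
C = 170 + 0.74(6452) = 170 + 4774.48 = 4944.48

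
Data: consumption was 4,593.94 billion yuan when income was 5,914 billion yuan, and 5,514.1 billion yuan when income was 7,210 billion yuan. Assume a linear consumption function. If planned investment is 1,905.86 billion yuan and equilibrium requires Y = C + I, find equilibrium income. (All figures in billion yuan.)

MPC = (5514.1 − 4593.94)/(7210 − 5914) = 920.16/1296 = 0.71
a = 4593.94 − 0.71(5914) = 395
Equilibrium: Y = 395 + 0.71Y + 1905.86
0.29Y = 2300.86, so Y = 2300.86/0.29 = 7934

Y = 7934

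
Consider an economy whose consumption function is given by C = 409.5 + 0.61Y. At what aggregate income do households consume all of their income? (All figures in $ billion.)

At break-even, C = Y: 409.5 + 0.61Y = Y
0.39Y = 409.5, so Y = 409.5/0.39 = 1050

Y = 1050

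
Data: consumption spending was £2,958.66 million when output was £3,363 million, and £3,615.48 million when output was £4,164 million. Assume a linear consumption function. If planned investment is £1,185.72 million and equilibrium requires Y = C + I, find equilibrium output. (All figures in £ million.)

Y = 7704

MPC = (3615.48 − 2958.66)/(4164 − 3363) = 656.82/801 = 0.82
a = 2958.66 − 0.82(3363) = 201
Equilibrium: Y = 201 + 0.82Y + 1185.72
0.18Y = 1386.72, so Y = 1386.72/0.18 = 7704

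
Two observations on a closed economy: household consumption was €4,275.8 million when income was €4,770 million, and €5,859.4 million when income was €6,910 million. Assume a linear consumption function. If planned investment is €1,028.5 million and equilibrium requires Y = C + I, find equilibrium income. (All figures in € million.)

MPC = (5859.4 − 4275.8)/(6910 − 4770) = 1583.6/2140 = 0.74
a = 4275.8 − 0.74(4770) = 746
Equilibrium: Y = 746 + 0.74Y + 1028.5
0.26Y = 1774.5, so Y = 1774.5/0.26 = 6825

Y = 6825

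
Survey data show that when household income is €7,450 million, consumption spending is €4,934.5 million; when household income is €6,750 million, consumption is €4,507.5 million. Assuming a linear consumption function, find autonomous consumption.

MPC = ΔC/ΔY = (4934.5 − 4507.5)/(7450 − 6750) = 427/700 = 0.61
a = C − MPC·Y = 4507.5 − 0.61(6750) = 4507.5 − 4117.5 = 390

a = 390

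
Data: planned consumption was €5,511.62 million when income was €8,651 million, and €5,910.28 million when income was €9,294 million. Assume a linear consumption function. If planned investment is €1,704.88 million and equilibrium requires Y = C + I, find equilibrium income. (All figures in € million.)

Y = 4876

MPC = (5910.28 − 5511.62)/(9294 − 8651) = 398.66/643 = 0.62
a = 5511.62 − 0.62(8651) = 148
Equilibrium: Y = 148 + 0.62Y + 1704.88
0.38Y = 1852.88, so Y = 1852.88/0.38 = 4876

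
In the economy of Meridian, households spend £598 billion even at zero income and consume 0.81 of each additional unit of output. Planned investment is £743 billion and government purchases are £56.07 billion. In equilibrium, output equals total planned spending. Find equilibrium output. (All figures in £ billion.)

Y = 7353

Y = C + I + G = 598 + 0.81Y + 743 + 56.07
Y − 0.81Y = 1397.07
0.19Y = 1397.07, so Y = 1397.07/0.19 = 7353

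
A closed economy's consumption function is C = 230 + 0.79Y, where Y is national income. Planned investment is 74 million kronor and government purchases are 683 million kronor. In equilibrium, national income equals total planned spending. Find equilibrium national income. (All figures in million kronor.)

Y = 4700

Y = C + I + G = 230 + 0.79Y + 74 + 683
Y − 0.79Y = 987
0.21Y = 987, so Y = 987/0.21 = 4700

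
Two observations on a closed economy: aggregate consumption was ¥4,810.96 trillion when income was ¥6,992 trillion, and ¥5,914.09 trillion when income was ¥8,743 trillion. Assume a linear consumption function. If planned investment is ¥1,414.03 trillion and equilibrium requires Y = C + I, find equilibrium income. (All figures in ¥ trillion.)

MPC = (5914.09 − 4810.96)/(8743 − 6992) = 1103.13/1751 = 0.63
a = 4810.96 − 0.63(6992) = 406
Equilibrium: Y = 406 + 0.63Y + 1414.03
0.37Y = 1820.03, so Y = 1820.03/0.37 = 4919

Y = 4919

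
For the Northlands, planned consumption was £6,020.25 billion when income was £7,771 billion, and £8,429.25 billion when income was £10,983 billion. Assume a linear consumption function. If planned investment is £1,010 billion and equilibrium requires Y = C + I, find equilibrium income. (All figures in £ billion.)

MPC = (8429.25 − 6020.25)/(10983 − 7771) = 2409/3212 = 0.75
a = 6020.25 − 0.75(7771) = 192
Equilibrium: Y = 192 + 0.75Y + 1010
0.25Y = 1202, so Y = 1202/0.25 = 4808

Y = 4808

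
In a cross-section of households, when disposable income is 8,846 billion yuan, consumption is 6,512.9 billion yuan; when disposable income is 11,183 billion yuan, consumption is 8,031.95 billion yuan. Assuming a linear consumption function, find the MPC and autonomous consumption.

MPC = ΔC/ΔY = (8031.95 − 6512.9)/(11183 − 8846) = 1519.05/2337 = 0.65
a = C − MPC·Y = 6512.9 − 0.65(8846) = 6512.9 − 5749.9 = 763

MPC = 0.65; a = 763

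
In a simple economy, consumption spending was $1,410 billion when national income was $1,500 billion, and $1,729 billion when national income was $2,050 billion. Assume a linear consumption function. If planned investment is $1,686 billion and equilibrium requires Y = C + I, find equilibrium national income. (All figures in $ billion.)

MPC = (1729 − 1410)/(2050 − 1500) = 319/550 = 0.58
a = 1410 − 0.58(1500) = 540
Equilibrium: Y = 540 + 0.58Y + 1686
0.42Y = 2226, so Y = 2226/0.42 = 5300

Y = 5300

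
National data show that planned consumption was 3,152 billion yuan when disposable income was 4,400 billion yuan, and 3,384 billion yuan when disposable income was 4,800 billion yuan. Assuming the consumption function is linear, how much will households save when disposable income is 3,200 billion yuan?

S = 744

MPC = (3384 − 3152)/(4800 − 4400) = 232/400 = 0.58
a = 3152 − 0.58(4400) = 3152 − 2552 = 600
C = 600 + 0.58(3200) = 2456
S = 3200 − 2456 = 744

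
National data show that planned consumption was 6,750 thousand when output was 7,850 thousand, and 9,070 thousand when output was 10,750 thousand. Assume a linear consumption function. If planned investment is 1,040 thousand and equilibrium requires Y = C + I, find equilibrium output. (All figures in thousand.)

MPC = (9070 − 6750)/(10750 − 7850) = 2320/2900 = 0.8
a = 6750 − 0.8(7850) = 470
Equilibrium: Y = 470 + 0.8Y + 1040
0.2Y = 1510, so Y = 1510/0.2 = 7550

Y = 7550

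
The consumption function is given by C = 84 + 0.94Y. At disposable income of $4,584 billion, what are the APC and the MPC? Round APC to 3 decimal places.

MPC = 0.94 (the slope of the consumption function)
C = 84 + 0.94(4584) = 4392.96, so APC = 4392.96/4584 = 0.958

APC = 0.958; MPC = 0.94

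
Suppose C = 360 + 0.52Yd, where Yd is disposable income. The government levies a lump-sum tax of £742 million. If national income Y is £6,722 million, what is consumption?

C = 3469.6

Yd = Y − T = 6722 − 742 = 5980
C = 360 + 0.52(5980) = 360 + 3109.6 = 3469.6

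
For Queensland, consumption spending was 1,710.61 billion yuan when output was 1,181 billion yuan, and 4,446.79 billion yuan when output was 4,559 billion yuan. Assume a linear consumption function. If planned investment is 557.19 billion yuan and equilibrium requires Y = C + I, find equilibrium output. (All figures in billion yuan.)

Y = 6901

MPC = (4446.79 − 1710.61)/(4559 − 1181) = 2736.18/3378 = 0.81
a = 1710.61 − 0.81(1181) = 754
Equilibrium: Y = 754 + 0.81Y + 557.19
0.19Y = 1311.19, so Y = 1311.19/0.19 = 6901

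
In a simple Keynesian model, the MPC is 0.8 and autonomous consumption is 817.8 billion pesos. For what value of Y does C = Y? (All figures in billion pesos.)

Y = 4089

At break-even, C = Y: 817.8 + 0.8Y = Y
0.2Y = 817.8, so Y = 817.8/0.2 = 4089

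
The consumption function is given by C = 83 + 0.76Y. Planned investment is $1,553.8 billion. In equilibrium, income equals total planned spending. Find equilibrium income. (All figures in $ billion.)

Y = 6820

Y = C + I = 83 + 0.76Y + 1553.8
Y − 0.76Y = 1636.8
0.24Y = 1636.8, so Y = 1636.8/0.24 = 6820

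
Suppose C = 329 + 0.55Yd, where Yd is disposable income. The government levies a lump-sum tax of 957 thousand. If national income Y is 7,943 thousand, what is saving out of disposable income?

S = 2814.7

Yd = Y − T = 7943 − 957 = 6986
C = 329 + 0.55(6986) = 329 + 3842.3 = 4171.3
S = Yd − C = 6986 − 4171.3 = 2814.7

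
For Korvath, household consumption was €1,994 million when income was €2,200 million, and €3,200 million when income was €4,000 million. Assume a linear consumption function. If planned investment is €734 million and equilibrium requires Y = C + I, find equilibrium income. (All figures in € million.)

MPC = (3200 − 1994)/(4000 − 2200) = 1206/1800 = 0.67
a = 1994 − 0.67(2200) = 520
Equilibrium: Y = 520 + 0.67Y + 734
0.33Y = 1254, so Y = 1254/0.33 = 3800

Y = 3800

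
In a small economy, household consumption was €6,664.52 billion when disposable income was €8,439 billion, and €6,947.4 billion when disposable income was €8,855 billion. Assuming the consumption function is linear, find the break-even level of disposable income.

Y = 2893.75

MPC = (6947.4 − 6664.52)/(8855 − 8439) = 282.88/416 = 0.68
a = 6664.52 − 0.68(8439) = 6664.52 − 5738.52 = 926
Break-even: Y = a/(1−MPC) = 926/0.32 = 2893.75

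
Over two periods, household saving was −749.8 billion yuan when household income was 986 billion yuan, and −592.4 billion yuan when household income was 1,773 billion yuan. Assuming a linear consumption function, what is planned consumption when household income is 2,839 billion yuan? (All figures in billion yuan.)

MPS = ΔS/ΔY = (-592.4 − (-749.8))/(1773 − 986) = 157.4/787 = 0.2
MPC = 1 − MPS = 0.8
Autonomous saving = -749.8 − 0.2(986) = -947, so a = 947
C = 947 + 0.8(2839) = 947 + 2271.2 = 3218.2

C = 3218.2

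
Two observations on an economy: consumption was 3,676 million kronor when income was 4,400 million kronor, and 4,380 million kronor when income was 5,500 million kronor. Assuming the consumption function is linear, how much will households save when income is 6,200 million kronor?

MPC = (4380 − 3676)/(5500 − 4400) = 704/1100 = 0.64
a = 3676 − 0.64(4400) = 3676 − 2816 = 860
C = 860 + 0.64(6200) = 4828
S = 6200 − 4828 = 1372

S = 1372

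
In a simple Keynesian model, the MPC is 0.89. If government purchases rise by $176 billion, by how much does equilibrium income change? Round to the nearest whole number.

The multiplier is 1/(1 − MPC) = 1/0.11.
ΔY = 176/0.11 = 1600.00 ≈ 1600

ΔY ≈ 1600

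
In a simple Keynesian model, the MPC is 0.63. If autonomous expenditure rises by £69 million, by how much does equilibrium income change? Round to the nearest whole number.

The multiplier is 1/(1 − MPC) = 1/0.37.
ΔY = 69/0.37 = 186.49 ≈ 186

ΔY ≈ 186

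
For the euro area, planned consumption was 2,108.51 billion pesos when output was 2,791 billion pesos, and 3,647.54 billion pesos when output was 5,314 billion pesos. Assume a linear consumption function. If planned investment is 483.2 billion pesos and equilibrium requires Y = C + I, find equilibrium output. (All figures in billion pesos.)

Y = 2280

MPC = (3647.54 − 2108.51)/(5314 − 2791) = 1539.03/2523 = 0.61
a = 2108.51 − 0.61(2791) = 406
Equilibrium: Y = 406 + 0.61Y + 483.2
0.39Y = 889.2, so Y = 889.2/0.39 = 2280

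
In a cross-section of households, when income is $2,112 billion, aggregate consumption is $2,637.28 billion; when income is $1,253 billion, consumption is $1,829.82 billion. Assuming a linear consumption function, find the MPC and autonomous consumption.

MPC = ΔC/ΔY = (2637.28 − 1829.82)/(2112 − 1253) = 807.46/859 = 0.94
a = C − MPC·Y = 1829.82 − 0.94(1253) = 1829.82 − 1177.82 = 652

MPC = 0.94; a = 652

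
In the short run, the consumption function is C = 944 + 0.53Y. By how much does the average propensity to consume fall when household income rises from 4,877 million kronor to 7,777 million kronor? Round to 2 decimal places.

At Y = 4877: C = 944 + 0.53(4877) = 3528.81, APC = 3528.81/4877 = 0.724
At Y = 7777: C = 5065.81, APC = 5065.81/7777 = 0.651
Fall in APC = 0.724 − 0.651 = 0.073 ≈ 0.07

ΔAPC = 0.07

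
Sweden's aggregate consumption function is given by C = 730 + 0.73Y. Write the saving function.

S = Y − C = Y − (730 + 0.73Y) = -730 + (1 − 0.73)Y

S = -730 + 0.27Y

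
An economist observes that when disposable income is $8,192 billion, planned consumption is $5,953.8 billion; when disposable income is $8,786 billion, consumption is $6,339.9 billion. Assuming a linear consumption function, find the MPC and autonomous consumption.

MPC = ΔC/ΔY = (6339.9 − 5953.8)/(8786 − 8192) = 386.1/594 = 0.65
a = C − MPC·Y = 5953.8 − 0.65(8192) = 5953.8 − 5324.8 = 629

MPC = 0.65; a = 629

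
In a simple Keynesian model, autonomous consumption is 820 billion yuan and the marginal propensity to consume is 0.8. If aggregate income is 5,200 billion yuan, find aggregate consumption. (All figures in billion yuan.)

C = 820 + 0.8(5200) = 820 + 4160 = 4980

C = 4980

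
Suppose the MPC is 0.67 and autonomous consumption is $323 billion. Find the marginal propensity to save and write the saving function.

MPS = 0.33; S = -323 + 0.33Y

MPS = 1 − MPC = 1 − 0.67 = 0.33
S = Y − C = -323 + 0.33Y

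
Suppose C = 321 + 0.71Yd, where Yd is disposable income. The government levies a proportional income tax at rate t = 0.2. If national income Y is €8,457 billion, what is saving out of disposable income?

S = 1641.024

Yd = (1 − 0.2)(8457) = 0.8(8457) = 6765.6
C = 321 + 0.71(6765.6) = 321 + 4803.576 = 5124.576
S = Yd − C = 6765.6 − 5124.576 = 1641.024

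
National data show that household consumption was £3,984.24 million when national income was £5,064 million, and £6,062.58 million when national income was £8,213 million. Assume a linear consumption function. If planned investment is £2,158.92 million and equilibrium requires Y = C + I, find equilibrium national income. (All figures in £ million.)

MPC = (6062.58 − 3984.24)/(8213 − 5064) = 2078.34/3149 = 0.66
a = 3984.24 − 0.66(5064) = 642
Equilibrium: Y = 642 + 0.66Y + 2158.92
0.34Y = 2800.92, so Y = 2800.92/0.34 = 8238

Y = 8238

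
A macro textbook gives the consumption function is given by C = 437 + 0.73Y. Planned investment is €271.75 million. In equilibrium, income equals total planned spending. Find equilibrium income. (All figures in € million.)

Y = 2625

Y = C + I = 437 + 0.73Y + 271.75
Y − 0.73Y = 708.75
0.27Y = 708.75, so Y = 708.75/0.27 = 2625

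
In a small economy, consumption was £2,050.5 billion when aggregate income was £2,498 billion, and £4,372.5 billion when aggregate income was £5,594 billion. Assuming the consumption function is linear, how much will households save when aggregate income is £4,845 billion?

S = 1034.25

MPC = (4372.5 − 2050.5)/(5594 − 2498) = 2322/3096 = 0.75
a = 2050.5 − 0.75(2498) = 2050.5 − 1873.5 = 177
C = 177 + 0.75(4845) = 3810.75
S = 4845 − 3810.75 = 1034.25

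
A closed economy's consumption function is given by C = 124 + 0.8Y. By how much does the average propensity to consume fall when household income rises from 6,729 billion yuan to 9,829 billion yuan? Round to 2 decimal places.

At Y = 6729: C = 124 + 0.8(6729) = 5507.2, APC = 5507.2/6729 = 0.818
At Y = 9829: C = 7987.2, APC = 7987.2/9829 = 0.813
Fall in APC = 0.818 − 0.813 = 0.005 ≈ 0.01

ΔAPC = 0.01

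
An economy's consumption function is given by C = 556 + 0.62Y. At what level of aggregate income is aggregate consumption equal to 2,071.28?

556 + 0.62Y = 2071.28
0.62Y = 1515.28, so Y = 1515.28/0.62 = 2444

Y = 2444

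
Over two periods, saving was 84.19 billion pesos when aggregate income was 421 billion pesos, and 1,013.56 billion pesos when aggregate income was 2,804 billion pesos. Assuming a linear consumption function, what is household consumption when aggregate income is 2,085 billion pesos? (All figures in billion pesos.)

C = 1351.85

MPS = ΔS/ΔY = (1013.56 − 84.19)/(2804 − 421) = 929.37/2383 = 0.39
MPC = 1 − MPS = 0.61
Autonomous saving = 84.19 − 0.39(421) = -80, so a = 80
C = 80 + 0.61(2085) = 80 + 1271.85 = 1351.85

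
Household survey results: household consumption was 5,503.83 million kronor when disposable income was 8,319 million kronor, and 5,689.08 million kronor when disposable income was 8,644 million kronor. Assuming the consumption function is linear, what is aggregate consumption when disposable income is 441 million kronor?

C = 1013.37

MPC = (5689.08 − 5503.83)/(8644 − 8319) = 185.25/325 = 0.57
a = 5503.83 − 0.57(8319) = 5503.83 − 4741.83 = 762
C = 762 + 0.57(441) = 762 + 251.37 = 1013.37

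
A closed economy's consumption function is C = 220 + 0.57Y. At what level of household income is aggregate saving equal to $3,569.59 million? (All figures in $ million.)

Y = 8813

S = Y − C = -220 + 0.43Y
-220 + 0.43Y = 3569.59, so 0.43Y = 3789.59 and Y = 8813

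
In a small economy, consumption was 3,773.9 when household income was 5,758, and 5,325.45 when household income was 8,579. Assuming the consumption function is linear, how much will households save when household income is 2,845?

S = 673.25

MPC = (5325.45 − 3773.9)/(8579 − 5758) = 1551.55/2821 = 0.55
a = 3773.9 − 0.55(5758) = 3773.9 − 3166.9 = 607
C = 607 + 0.55(2845) = 2171.75
S = 2845 − 2171.75 = 673.25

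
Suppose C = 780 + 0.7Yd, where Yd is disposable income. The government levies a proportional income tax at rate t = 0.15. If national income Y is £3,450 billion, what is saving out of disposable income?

Yd = (1 − 0.15)(3450) = 0.85(3450) = 2932.5
C = 780 + 0.7(2932.5) = 780 + 2052.75 = 2832.75
S = Yd − C = 2932.5 − 2832.75 = 99.75

S = 99.75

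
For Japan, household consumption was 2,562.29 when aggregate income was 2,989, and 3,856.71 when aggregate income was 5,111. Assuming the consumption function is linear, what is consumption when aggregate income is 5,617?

C = 4165.37

MPC = (3856.71 − 2562.29)/(5111 − 2989) = 1294.42/2122 = 0.61
a = 2562.29 − 0.61(2989) = 2562.29 − 1823.29 = 739
C = 739 + 0.61(5617) = 739 + 3426.37 = 4165.37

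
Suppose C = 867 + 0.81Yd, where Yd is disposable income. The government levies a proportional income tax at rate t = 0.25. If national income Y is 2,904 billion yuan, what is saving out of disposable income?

S = -453.18

Yd = (1 − 0.25)(2904) = 0.75(2904) = 2178
C = 867 + 0.81(2178) = 867 + 1764.18 = 2631.18
S = Yd − C = 2178 − 2631.18 = -453.18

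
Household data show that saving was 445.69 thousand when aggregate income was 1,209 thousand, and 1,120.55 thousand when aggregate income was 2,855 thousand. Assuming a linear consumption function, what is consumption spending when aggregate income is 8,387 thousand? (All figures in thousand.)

MPS = ΔS/ΔY = (1120.55 − 445.69)/(2855 − 1209) = 674.86/1646 = 0.41
MPC = 1 − MPS = 0.59
Autonomous saving = 445.69 − 0.41(1209) = -50, so a = 50
C = 50 + 0.59(8387) = 50 + 4948.33 = 4998.33

C = 4998.33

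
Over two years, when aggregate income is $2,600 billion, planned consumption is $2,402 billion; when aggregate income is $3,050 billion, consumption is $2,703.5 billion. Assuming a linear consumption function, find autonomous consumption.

MPC = ΔC/ΔY = (2703.5 − 2402)/(3050 − 2600) = 301.5/450 = 0.67
a = C − MPC·Y = 2402 − 0.67(2600) = 2402 − 1742 = 660

a = 660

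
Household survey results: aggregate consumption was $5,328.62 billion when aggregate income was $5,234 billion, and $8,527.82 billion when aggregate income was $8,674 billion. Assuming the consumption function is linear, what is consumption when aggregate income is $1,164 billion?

MPC = (8527.82 − 5328.62)/(8674 − 5234) = 3199.2/3440 = 0.93
a = 5328.62 − 0.93(5234) = 5328.62 − 4867.62 = 461
C = 461 + 0.93(1164) = 461 + 1082.52 = 1543.52

C = 1543.52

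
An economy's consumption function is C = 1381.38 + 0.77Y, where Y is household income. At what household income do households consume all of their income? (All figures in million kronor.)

At break-even, C = Y: 1381.38 + 0.77Y = Y
0.23Y = 1381.38, so Y = 1381.38/0.23 = 6006

Y = 6006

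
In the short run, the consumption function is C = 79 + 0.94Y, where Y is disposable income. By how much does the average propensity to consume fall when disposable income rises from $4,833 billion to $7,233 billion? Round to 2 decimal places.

At Y = 4833: C = 79 + 0.94(4833) = 4622.02, APC = 4622.02/4833 = 0.956
At Y = 7233: C = 6878.02, APC = 6878.02/7233 = 0.951
Fall in APC = 0.956 − 0.951 = 0.005 ≈ 0.01

ΔAPC = 0.01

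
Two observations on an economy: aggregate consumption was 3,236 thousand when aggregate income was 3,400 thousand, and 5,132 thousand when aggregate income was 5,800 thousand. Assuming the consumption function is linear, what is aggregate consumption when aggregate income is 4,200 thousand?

C = 3868

MPC = (5132 − 3236)/(5800 − 3400) = 1896/2400 = 0.79
a = 3236 − 0.79(3400) = 3236 − 2686 = 550
C = 550 + 0.79(4200) = 550 + 3318 = 3868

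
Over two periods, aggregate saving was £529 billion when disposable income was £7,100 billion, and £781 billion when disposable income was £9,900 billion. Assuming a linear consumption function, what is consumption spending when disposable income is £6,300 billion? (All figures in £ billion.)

C = 5843

MPS = ΔS/ΔY = (781 − 529)/(9900 − 7100) = 252/2800 = 0.09
MPC = 1 − MPS = 0.91
Autonomous saving = 529 − 0.09(7100) = -110, so a = 110
C = 110 + 0.91(6300) = 110 + 5733 = 5843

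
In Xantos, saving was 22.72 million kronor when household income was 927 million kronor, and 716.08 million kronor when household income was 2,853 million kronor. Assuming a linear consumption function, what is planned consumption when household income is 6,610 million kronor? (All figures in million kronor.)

MPS = ΔS/ΔY = (716.08 − 22.72)/(2853 − 927) = 693.36/1926 = 0.36
MPC = 1 − MPS = 0.64
Autonomous saving = 22.72 − 0.36(927) = -311, so a = 311
C = 311 + 0.64(6610) = 311 + 4230.4 = 4541.4

C = 4541.4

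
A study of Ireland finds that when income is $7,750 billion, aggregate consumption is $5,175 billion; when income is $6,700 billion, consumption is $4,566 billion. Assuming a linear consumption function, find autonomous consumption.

MPC = ΔC/ΔY = (5175 − 4566)/(7750 − 6700) = 609/1050 = 0.58
a = C − MPC·Y = 4566 − 0.58(6700) = 4566 − 3886 = 680

a = 680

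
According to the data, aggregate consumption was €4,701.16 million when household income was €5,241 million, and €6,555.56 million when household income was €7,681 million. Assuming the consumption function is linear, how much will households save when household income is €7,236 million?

MPC = (6555.56 − 4701.16)/(7681 − 5241) = 1854.4/2440 = 0.76
a = 4701.16 − 0.76(5241) = 4701.16 − 3983.16 = 718
C = 718 + 0.76(7236) = 6217.36
S = 7236 − 6217.36 = 1018.64

S = 1018.64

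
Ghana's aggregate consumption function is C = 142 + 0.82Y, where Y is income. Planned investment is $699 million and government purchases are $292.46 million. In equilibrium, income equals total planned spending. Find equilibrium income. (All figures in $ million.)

Y = C + I + G = 142 + 0.82Y + 699 + 292.46
Y − 0.82Y = 1133.46
0.18Y = 1133.46, so Y = 1133.46/0.18 = 6297

Y = 6297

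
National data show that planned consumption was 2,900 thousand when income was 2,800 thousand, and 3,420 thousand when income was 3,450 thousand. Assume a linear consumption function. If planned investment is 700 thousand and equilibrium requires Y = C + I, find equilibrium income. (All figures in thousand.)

MPC = (3420 − 2900)/(3450 − 2800) = 520/650 = 0.8
a = 2900 − 0.8(2800) = 660
Equilibrium: Y = 660 + 0.8Y + 700
0.2Y = 1360, so Y = 1360/0.2 = 6800

Y = 6800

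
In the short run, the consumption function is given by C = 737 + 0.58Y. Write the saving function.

S = Y − C = Y − (737 + 0.58Y) = -737 + (1 − 0.58)Y

S = -737 + 0.42Y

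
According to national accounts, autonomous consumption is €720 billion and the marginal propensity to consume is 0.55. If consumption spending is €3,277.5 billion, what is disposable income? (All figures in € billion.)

Y = 4650

720 + 0.55Y = 3277.5
0.55Y = 2557.5, so Y = 2557.5/0.55 = 4650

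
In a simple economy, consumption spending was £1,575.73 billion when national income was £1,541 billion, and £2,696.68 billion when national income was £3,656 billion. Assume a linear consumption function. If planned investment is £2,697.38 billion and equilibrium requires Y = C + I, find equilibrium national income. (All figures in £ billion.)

Y = 7354

MPC = (2696.68 − 1575.73)/(3656 − 1541) = 1120.95/2115 = 0.53
a = 1575.73 − 0.53(1541) = 759
Equilibrium: Y = 759 + 0.53Y + 2697.38
0.47Y = 3456.38, so Y = 3456.38/0.47 = 7354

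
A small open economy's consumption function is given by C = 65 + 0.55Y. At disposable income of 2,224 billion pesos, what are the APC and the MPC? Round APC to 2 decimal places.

MPC = 0.55 (the slope of the consumption function)
C = 65 + 0.55(2224) = 1288.2, so APC = 1288.2/2224 = 0.58

APC = 0.58; MPC = 0.55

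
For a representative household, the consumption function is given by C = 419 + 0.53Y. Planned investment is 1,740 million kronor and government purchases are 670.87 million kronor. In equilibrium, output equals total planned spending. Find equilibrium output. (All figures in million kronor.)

Y = 6021

Y = C + I + G = 419 + 0.53Y + 1740 + 670.87
Y − 0.53Y = 2829.87
0.47Y = 2829.87, so Y = 2829.87/0.47 = 6021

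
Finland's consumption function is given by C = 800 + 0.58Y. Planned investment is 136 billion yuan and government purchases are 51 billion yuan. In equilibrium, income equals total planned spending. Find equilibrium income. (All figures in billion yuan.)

Y = C + I + G = 800 + 0.58Y + 136 + 51
Y − 0.58Y = 987
0.42Y = 987, so Y = 987/0.42 = 2350

Y = 2350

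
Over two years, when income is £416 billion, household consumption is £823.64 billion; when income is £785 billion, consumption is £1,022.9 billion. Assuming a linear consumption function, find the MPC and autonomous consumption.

MPC = ΔC/ΔY = (1022.9 − 823.64)/(785 − 416) = 199.26/369 = 0.54
a = C − MPC·Y = 823.64 − 0.54(416) = 823.64 − 224.64 = 599

MPC = 0.54; a = 599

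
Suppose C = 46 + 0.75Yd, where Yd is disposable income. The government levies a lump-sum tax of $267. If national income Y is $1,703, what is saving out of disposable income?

Yd = Y − T = 1703 − 267 = 1436
C = 46 + 0.75(1436) = 46 + 1077 = 1123
S = Yd − C = 1436 − 1123 = 313

S = 313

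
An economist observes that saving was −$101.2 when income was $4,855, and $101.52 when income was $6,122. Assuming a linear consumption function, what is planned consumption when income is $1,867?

C = 2446.28

MPS = ΔS/ΔY = (101.52 − (-101.2))/(6122 − 4855) = 202.72/1267 = 0.16
MPC = 1 − MPS = 0.84
Autonomous saving = -101.2 − 0.16(4855) = -878, so a = 878
C = 878 + 0.84(1867) = 878 + 1568.28 = 2446.28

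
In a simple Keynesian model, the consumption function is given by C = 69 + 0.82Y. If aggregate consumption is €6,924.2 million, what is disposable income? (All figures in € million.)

Y = 8360

69 + 0.82Y = 6924.2
0.82Y = 6855.2, so Y = 6855.2/0.82 = 8360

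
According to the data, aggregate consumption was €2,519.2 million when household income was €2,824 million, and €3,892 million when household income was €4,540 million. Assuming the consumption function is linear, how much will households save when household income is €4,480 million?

MPC = (3892 − 2519.2)/(4540 − 2824) = 1372.8/1716 = 0.8
a = 2519.2 − 0.8(2824) = 2519.2 − 2259.2 = 260
C = 260 + 0.8(4480) = 3844
S = 4480 − 3844 = 636

S = 636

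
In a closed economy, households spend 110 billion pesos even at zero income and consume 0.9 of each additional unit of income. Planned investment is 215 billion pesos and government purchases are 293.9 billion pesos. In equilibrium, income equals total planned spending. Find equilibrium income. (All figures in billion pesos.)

Y = C + I + G = 110 + 0.9Y + 215 + 293.9
Y − 0.9Y = 618.9
0.1Y = 618.9, so Y = 618.9/0.1 = 6189

Y = 6189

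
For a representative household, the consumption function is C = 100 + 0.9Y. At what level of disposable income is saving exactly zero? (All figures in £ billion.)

Y = 1000

At break-even, C = Y: 100 + 0.9Y = Y
0.1Y = 100, so Y = 100/0.1 = 1000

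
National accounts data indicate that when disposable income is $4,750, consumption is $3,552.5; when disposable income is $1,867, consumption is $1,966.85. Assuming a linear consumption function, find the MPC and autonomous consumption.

MPC = 0.55; a = 940

MPC = ΔC/ΔY = (3552.5 − 1966.85)/(4750 − 1867) = 1585.65/2883 = 0.55
a = C − MPC·Y = 1966.85 − 0.55(1867) = 1966.85 − 1026.85 = 940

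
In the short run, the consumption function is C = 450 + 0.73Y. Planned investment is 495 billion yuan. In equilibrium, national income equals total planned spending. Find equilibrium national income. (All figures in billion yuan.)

Y = 3500

Y = C + I = 450 + 0.73Y + 495
Y − 0.73Y = 945
0.27Y = 945, so Y = 945/0.27 = 3500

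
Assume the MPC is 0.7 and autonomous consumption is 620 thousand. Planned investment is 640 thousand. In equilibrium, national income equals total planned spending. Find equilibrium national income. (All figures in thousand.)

Y = 4200

Y = C + I = 620 + 0.7Y + 640
Y − 0.7Y = 1260
0.3Y = 1260, so Y = 1260/0.3 = 4200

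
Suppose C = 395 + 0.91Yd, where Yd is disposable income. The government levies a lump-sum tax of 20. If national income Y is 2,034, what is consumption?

Yd = Y − T = 2034 − 20 = 2014
C = 395 + 0.91(2014) = 395 + 1832.74 = 2227.74

C = 2227.74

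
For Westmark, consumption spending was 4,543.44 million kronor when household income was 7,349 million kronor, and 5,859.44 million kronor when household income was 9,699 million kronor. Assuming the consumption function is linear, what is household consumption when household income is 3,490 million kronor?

MPC = (5859.44 − 4543.44)/(9699 − 7349) = 1316/2350 = 0.56
a = 4543.44 − 0.56(7349) = 4543.44 − 4115.44 = 428
C = 428 + 0.56(3490) = 428 + 1954.4 = 2382.4

C = 2382.4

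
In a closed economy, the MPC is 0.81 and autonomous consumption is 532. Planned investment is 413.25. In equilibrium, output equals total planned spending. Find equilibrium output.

Y = 4975

Y = C + I = 532 + 0.81Y + 413.25
Y − 0.81Y = 945.25
0.19Y = 945.25, so Y = 945.25/0.19 = 4975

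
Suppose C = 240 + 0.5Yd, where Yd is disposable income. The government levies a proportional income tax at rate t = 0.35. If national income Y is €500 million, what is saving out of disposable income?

S = -77.5

Yd = (1 − 0.35)(500) = 0.65(500) = 325
C = 240 + 0.5(325) = 240 + 162.5 = 402.5
S = Yd − C = 325 − 402.5 = -77.5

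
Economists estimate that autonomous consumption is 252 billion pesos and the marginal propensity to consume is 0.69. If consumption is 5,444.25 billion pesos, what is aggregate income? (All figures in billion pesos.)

Y = 7525

252 + 0.69Y = 5444.25
0.69Y = 5192.25, so Y = 5192.25/0.69 = 7525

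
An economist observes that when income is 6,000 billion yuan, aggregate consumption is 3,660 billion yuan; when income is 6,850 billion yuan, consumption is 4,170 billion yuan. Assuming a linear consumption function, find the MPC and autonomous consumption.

MPC = 0.6; a = 60

MPC = ΔC/ΔY = (4170 − 3660)/(6850 − 6000) = 510/850 = 0.6
a = C − MPC·Y = 3660 − 0.6(6000) = 3660 − 3600 = 60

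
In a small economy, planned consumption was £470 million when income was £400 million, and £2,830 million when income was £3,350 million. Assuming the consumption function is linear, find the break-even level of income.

MPC = (2830 − 470)/(3350 − 400) = 2360/2950 = 0.8
a = 470 − 0.8(400) = 470 − 320 = 150
Break-even: Y = a/(1−MPC) = 150/0.2 = 750

Y = 750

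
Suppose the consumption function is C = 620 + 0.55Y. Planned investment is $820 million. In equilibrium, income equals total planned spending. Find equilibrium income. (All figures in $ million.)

Y = 3200

Y = C + I = 620 + 0.55Y + 820
Y − 0.55Y = 1440
0.45Y = 1440, so Y = 1440/0.45 = 3200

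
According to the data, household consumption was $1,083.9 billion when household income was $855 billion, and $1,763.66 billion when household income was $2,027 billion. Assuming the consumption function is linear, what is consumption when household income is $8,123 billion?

C = 5299.34

MPC = (1763.66 − 1083.9)/(2027 − 855) = 679.76/1172 = 0.58
a = 1083.9 − 0.58(855) = 1083.9 − 495.9 = 588
C = 588 + 0.58(8123) = 588 + 4711.34 = 5299.34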